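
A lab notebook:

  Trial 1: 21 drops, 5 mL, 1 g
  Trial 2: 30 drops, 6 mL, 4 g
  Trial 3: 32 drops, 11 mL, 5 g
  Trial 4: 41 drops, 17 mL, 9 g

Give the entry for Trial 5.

Drops: alternating steps +9, +2, +9, +2, …; 21, 30, 32, 41 → 43.
ML — each term is the sum of the two before it: 5, 6, 11, 17 → 28.
G: 1, 4, 5, 9 → 14 (each term is the sum of the two before it).
So the next line is 43 drops, 28 mL, 14 g.

43 drops, 28 mL, 14 g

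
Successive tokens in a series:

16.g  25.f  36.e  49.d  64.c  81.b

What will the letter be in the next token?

a

Letter: g, f, e, d, c, b → a (letters move back 1 place in the alphabet).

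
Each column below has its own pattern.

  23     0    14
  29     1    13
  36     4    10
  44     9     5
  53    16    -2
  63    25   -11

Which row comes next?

First component: differences are 6, 7, 8, … (increasing by 1 each time); 23, 29, 36, 44, 53, 63 → 74.
Second component: differences are 1, 3, 5, … (increasing by 2 each time), so 0, 1, 4, 9, 16, 25 → 36.
Third component: together with the second component always sums to 14, so 14, 13, 10, 5, -2, -11 → -22.
So the next row is 74  36  -22.

74  36  -22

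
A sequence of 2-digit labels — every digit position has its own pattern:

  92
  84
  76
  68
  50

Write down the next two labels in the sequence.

42 then 34

First digit goes 9, 8, 7, 6, 5 → 4 → 3 (−1 each step, mod 10).
Second digit: 2, 4, 6, 8, 0 → 2 → 4 (+2 each step, mod 10).
Putting the parts together: 42 and then 34.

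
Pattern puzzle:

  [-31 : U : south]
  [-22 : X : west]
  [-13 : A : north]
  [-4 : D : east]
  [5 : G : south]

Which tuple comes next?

First entry: +9 each step, so -31, -22, -13, -4, 5 → 14.
Letter: letters move forward 3 places in the alphabet, wrapping Z→A; U, X, A, D, G → J.
Direction: repeats south → west → north → east, so south, west, north, east, south → west.
Combining the parts gives [14 : J : west].

[14 : J : west]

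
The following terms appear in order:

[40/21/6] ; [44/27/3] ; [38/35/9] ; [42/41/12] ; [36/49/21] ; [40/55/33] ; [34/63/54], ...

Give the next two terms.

[38/69/87], [32/77/141]

First coordinate: alternating steps +4, −6, +4, −6, …; 40, 44, 38, 42, 36, 40, 34 → 38 → 32.
For the second coordinate, alternating steps +6, +8, +6, +8, …: 21, 27, 35, 41, 49, 55, 63 → 69 → 77.
Third coordinate: 6, 3, 9, 12, 21, 33, 54 → 87 → 141 (each term is the sum of the two before it).
Putting the parts together: [38/69/87] and then [32/77/141].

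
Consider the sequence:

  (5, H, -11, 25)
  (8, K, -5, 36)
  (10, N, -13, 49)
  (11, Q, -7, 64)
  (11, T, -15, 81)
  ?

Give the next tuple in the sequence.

First slot: differences are 3, 2, 1, … (decreasing by 1 each time); 5, 8, 10, 11, 11 → 10.
For the letter, letters move forward 3 places in the alphabet: H, K, N, Q, T → W.
Third slot — alternating steps +6, −8, +6, −8, …: -11, -5, -13, -7, -15 → -9.
Fourth slot: perfect squares: 5², 6², 7², …; 25, 36, 49, 64, 81 → 100.
Combining the parts gives (10, W, -9, 100).

(10, W, -9, 100)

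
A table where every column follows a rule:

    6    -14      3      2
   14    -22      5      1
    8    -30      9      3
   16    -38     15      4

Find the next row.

10  -46  23  7

First component: 6, 14, 8, 16 → 10 (alternating steps +8, −6, +8, −6, …).
For the second component, −8 each step: -14, -22, -30, -38 → -46.
For the third component, differences are 2, 4, 6, … (increasing by 2 each time): 3, 5, 9, 15 → 23.
Fourth component: 2, 1, 3, 4 → 7 (each term is the sum of the two before it).
So the next row is 10  -46  23  7.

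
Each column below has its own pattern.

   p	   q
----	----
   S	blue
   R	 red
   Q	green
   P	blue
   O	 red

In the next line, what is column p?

Column p: S, R, Q, P, O → N (letters move back 1 place in the alphabet).

N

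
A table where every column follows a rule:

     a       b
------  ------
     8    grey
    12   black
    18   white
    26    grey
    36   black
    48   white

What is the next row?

62  grey

Column a: differences are 4, 6, 8, … (increasing by 2 each time); 8, 12, 18, 26, 36, 48 → 62.
Column b goes grey, black, white, grey, black, white → grey (repeats grey → black → white).
So the next row is 62  grey.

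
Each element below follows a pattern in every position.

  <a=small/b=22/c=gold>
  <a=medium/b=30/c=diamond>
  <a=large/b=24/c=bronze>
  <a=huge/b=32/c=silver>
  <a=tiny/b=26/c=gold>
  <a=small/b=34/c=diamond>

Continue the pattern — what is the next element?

A goes small, medium, large, huge, tiny, small → medium (repeats small → medium → large → huge → tiny).
B — alternating steps +8, −6, +8, −6, …: 22, 30, 24, 32, 26, 34 → 28.
C goes gold, diamond, bronze, silver, gold, diamond → bronze (repeats gold → diamond → bronze → silver).
Putting it together: <a=medium/b=28/c=bronze>.

<a=medium/b=28/c=bronze>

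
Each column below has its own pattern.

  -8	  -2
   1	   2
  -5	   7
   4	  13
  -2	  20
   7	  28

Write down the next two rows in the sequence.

1  37; 10  47

First component goes -8, 1, -5, 4, -2, 7 → 1 → 10 (alternating steps +9, −6, +9, −6, …).
Second component: differences are 4, 5, 6, … (increasing by 1 each time), so -2, 2, 7, 13, 20, 28 → 37 → 47.
Putting the parts together: 1  37 and then 10  47.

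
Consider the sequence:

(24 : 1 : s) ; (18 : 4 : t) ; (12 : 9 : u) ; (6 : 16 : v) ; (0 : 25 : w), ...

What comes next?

First component goes 24, 18, 12, 6, 0 → -6 (−6 each step).
Second component: perfect squares: 1², 2², 3², …; 1, 4, 9, 16, 25 → 36.
Letter: letters move forward 1 place in the alphabet; s, t, u, v, w → x.
Combining the parts gives (-6 : 36 : x).

(-6 : 36 : x)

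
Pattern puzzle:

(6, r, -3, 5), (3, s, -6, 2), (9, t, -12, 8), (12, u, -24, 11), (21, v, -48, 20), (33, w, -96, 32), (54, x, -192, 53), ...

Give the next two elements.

(87, y, -384, 86), (141, z, -768, 140)

First slot goes 6, 3, 9, 12, 21, 33, 54 → 87 → 141 (each term is the sum of the two before it).
Letter — letters move forward 1 place in the alphabet: r, s, t, u, v, w, x → y → z.
For the third slot, ×2 each step: -3, -6, -12, -24, -48, -96, -192 → -384 → -768.
Fourth slot: always 1 less than the first slot; 5, 2, 8, 11, 20, 32, 53 → 86 → 140.
So the next two elements are (87, y, -384, 86) and (141, z, -768, 140).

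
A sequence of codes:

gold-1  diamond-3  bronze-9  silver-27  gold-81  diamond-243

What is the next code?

bronze-729

Rank: repeats gold → diamond → bronze → silver, so gold, diamond, bronze, silver, gold, diamond → bronze.
For the second component, ×3 each step: 1, 3, 9, 27, 81, 243 → 729.
So the next code is bronze-729.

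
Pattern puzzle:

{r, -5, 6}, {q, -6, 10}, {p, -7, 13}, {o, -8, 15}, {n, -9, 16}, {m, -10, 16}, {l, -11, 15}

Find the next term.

Letter: r, q, p, o, n, m, l → k (letters move back 1 place in the alphabet).
Second value goes -5, -6, -7, -8, -9, -10, -11 → -12 (−1 each step).
Third value — differences are 4, 3, 2, … (decreasing by 1 each time): 6, 10, 13, 15, 16, 16, 15 → 13.
So the next term is {k, -12, 13}.

{k, -12, 13}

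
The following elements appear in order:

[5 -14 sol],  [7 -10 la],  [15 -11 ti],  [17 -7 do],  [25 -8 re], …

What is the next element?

[27 -4 mi]

First entry: alternating steps +2, +8, +2, +8, …, so 5, 7, 15, 17, 25 → 27.
Second entry goes -14, -10, -11, -7, -8 → -4 (alternating steps +4, −1, +4, −1, …).
Note — runs through the solfège scale do→ti: sol, la, ti, do, re → mi.
Combining the parts gives [27 -4 mi].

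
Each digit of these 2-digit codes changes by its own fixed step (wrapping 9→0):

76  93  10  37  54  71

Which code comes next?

First digit: 7, 9, 1, 3, 5, 7 → 9 (+2 each step, mod 10).
Second digit: 6, 3, 0, 7, 4, 1 → 8 (−3 each step, mod 10).
Combining the parts gives 98.

98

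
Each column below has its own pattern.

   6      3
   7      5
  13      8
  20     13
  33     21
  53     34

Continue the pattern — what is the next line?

First component: each term is the sum of the two before it, so 6, 7, 13, 20, 33, 53 → 86.
Second component — each term is the sum of the two before it: 3, 5, 8, 13, 21, 34 → 55.
So the next line is 86  55.

86  55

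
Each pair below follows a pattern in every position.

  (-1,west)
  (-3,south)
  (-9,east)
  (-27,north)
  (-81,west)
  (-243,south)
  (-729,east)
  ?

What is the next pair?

First slot: ×3 each step; -1, -3, -9, -27, -81, -243, -729 → -2187.
Direction: repeats west → south → east → north, so west, south, east, north, west, south, east → north.
So the next pair is (-2187,north).

(-2187,north)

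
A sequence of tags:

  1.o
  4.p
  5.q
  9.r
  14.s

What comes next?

23.t

First component: each term is the sum of the two before it, so 1, 4, 5, 9, 14 → 23.
Letter: o, p, q, r, s → t (letters move forward 1 place in the alphabet).
Combining the parts gives 23.t.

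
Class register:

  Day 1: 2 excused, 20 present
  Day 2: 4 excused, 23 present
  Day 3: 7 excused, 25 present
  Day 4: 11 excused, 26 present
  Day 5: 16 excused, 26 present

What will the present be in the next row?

Excused goes 2, 4, 7, 11, 16 → 22 (differences are 2, 3, 4, … (increasing by 1 each time)).
Present — differences are 3, 2, 1, … (decreasing by 1 each time): 20, 23, 25, 26, 26 → 25.

25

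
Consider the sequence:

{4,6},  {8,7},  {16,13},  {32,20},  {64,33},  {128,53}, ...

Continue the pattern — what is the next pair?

First slot — ×2 each step: 4, 8, 16, 32, 64, 128 → 256.
Second slot goes 6, 7, 13, 20, 33, 53 → 86 (each term is the sum of the two before it).
So the next pair is {256,86}.

{256,86}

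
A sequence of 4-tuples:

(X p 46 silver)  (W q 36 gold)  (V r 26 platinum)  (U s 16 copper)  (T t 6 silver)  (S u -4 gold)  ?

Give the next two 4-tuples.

(R v -14 platinum), (Q w -24 copper)

First letter goes X, W, V, U, T, S → R → Q (letters move back 1 place in the alphabet).
Second letter: p, q, r, s, t, u → v → w (letters move forward 1 place in the alphabet).
Third entry — −10 each step: 46, 36, 26, 16, 6, -4 → -14 → -24.
Metal: silver, gold, platinum, copper, silver, gold → platinum → copper (repeats silver → gold → platinum → copper).
Putting the parts together: (R v -14 platinum) and then (Q w -24 copper).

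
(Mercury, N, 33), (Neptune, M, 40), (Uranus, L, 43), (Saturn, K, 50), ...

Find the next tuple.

For the planet, runs backward through the planets Mercury→Neptune: Mercury, Neptune, Uranus, Saturn → Jupiter.
Letter goes N, M, L, K → J (letters move back 1 place in the alphabet).
Third component: alternating steps +7, +3, +7, +3, …, so 33, 40, 43, 50 → 53.
Putting it together: (Jupiter, J, 53).

(Jupiter, J, 53)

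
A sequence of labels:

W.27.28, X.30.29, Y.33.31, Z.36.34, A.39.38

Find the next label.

Letter: W, X, Y, Z, A → B (letters move forward 1 place in the alphabet, wrapping Z→A).
Second component: 27, 30, 33, 36, 39 → 42 (+3 each step).
Third component: 28, 29, 31, 34, 38 → 43 (differences are 1, 2, 3, … (increasing by 1 each time)).
Putting it together: B.42.43.

B.42.43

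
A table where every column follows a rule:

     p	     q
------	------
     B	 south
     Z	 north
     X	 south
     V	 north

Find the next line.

T  south

Column p: letters move back 2 places in the alphabet, wrapping A→Z, so B, Z, X, V → T.
Column q — alternates south ↔ north: south, north, south, north → south.
Putting it together: T  south.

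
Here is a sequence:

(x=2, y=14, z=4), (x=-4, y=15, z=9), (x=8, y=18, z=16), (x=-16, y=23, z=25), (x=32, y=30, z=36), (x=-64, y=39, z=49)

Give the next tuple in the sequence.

X: ×(-2) each step; 2, -4, 8, -16, 32, -64 → 128.
Y: differences are 1, 3, 5, … (increasing by 2 each time); 14, 15, 18, 23, 30, 39 → 50.
Z: perfect squares: 2², 3², 4², …; 4, 9, 16, 25, 36, 49 → 64.
Combining the parts gives (x=128, y=50, z=64).

(x=128, y=50, z=64)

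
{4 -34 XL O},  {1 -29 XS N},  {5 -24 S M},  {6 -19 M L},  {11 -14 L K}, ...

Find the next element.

{17 -9 XL J}

First component: 4, 1, 5, 6, 11 → 17 (each term is the sum of the two before it).
Second component: -34, -29, -24, -19, -14 → -9 (+5 each step).
For the size, runs through clothing sizes XS→XL: XL, XS, S, M, L → XL.
For the letter, letters move back 1 place in the alphabet: O, N, M, L, K → J.
Putting it together: {17 -9 XL J}.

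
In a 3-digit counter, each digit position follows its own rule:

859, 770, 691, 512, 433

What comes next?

354

For the first digit, −1 each step, mod 10: 8, 7, 6, 5, 4 → 3.
For the second digit, +2 each step, mod 10: 5, 7, 9, 1, 3 → 5.
Third digit: 9, 0, 1, 2, 3 → 4 (+1 each step, mod 10).
Combining the parts gives 354.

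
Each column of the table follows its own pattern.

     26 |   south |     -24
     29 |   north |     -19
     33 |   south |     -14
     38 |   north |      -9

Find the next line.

First component goes 26, 29, 33, 38 → 44 (differences are 3, 4, 5, … (increasing by 1 each time)).
Direction: alternates south ↔ north; south, north, south, north → south.
Third component goes -24, -19, -14, -9 → -4 (+5 each step).
Putting it together: 44  south  -4.

44  south  -4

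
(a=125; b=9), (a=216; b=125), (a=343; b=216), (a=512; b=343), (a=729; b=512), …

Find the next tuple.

A goes 125, 216, 343, 512, 729 → 1000 (perfect cubes: 5³, 6³, 7³, …).
For the b, always the previous value of the a: 9, 125, 216, 343, 512 → 729.
Putting it together: (a=1000; b=729).

(a=1000; b=729)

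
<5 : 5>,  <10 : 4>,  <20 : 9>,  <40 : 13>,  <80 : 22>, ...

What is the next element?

<160 : 35>

For the first coordinate, ×2 each step: 5, 10, 20, 40, 80 → 160.
Second coordinate: 5, 4, 9, 13, 22 → 35 (each term is the sum of the two before it).
So the next element is <160 : 35>.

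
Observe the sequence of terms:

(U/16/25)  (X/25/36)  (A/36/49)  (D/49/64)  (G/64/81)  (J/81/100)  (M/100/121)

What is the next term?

For the letter, letters move forward 3 places in the alphabet, wrapping Z→A: U, X, A, D, G, J, M → P.
Second part: 16, 25, 36, 49, 64, 81, 100 → 121 (perfect squares: 4², 5², 6², …).
Third part: perfect squares: 5², 6², 7², …, so 25, 36, 49, 64, 81, 100, 121 → 144.
So the next term is (P/121/144).

(P/121/144)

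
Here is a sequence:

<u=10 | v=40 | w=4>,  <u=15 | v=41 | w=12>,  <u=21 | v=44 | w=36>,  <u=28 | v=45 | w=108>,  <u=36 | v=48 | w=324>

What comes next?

U: 10, 15, 21, 28, 36 → 45 (differences are 5, 6, 7, … (increasing by 1 each time)).
V: alternating steps +1, +3, +1, +3, …; 40, 41, 44, 45, 48 → 49.
W: ×3 each step; 4, 12, 36, 108, 324 → 972.
Combining the parts gives <u=45 | v=49 | w=972>.

<u=45 | v=49 | w=972>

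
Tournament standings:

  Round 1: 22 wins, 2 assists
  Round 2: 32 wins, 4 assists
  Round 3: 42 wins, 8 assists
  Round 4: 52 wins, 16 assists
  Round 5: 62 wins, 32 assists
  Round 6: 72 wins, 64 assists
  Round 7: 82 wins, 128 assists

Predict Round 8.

92 wins, 256 assists

Wins — +10 each step: 22, 32, 42, 52, 62, 72, 82 → 92.
Assists: ×2 each step, so 2, 4, 8, 16, 32, 64, 128 → 256.
Putting it together: 92 wins, 256 assists.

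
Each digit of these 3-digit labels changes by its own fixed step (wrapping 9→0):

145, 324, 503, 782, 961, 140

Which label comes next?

329

First digit: 1, 3, 5, 7, 9, 1 → 3 (+2 each step, mod 10).
For the second digit, −2 each step, mod 10: 4, 2, 0, 8, 6, 4 → 2.
Third digit goes 5, 4, 3, 2, 1, 0 → 9 (−1 each step, mod 10).
Combining the parts gives 329.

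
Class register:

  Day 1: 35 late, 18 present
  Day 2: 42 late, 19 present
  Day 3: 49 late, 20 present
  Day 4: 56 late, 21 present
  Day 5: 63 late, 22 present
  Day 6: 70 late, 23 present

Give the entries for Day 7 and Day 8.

77 late, 24 present; 84 late, 25 present

For the late, +7 each step: 35, 42, 49, 56, 63, 70 → 77 → 84.
For the present, +1 each step: 18, 19, 20, 21, 22, 23 → 24 → 25.
So the next two records are 77 late, 24 present and 84 late, 25 present.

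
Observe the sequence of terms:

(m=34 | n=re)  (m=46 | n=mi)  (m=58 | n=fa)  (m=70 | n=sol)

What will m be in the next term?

M goes 34, 46, 58, 70 → 82 (+12 each step).

82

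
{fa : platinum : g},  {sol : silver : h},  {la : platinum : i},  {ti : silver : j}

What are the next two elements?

Note: runs through the solfège scale do→ti; fa, sol, la, ti → do → re.
Metal: alternates platinum ↔ silver, so platinum, silver, platinum, silver → platinum → silver.
Letter goes g, h, i, j → k → l (letters move forward 1 place in the alphabet).
So the next two elements are {do : platinum : k} and {re : silver : l}.

{do : platinum : k}, {re : silver : l}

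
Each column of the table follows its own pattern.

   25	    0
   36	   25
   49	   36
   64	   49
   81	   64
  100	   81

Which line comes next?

First component: perfect squares: 5², 6², 7², …; 25, 36, 49, 64, 81, 100 → 121.
Second component: 0, 25, 36, 49, 64, 81 → 100 (always the previous value of the first component).
Putting it together: 121  100.

121  100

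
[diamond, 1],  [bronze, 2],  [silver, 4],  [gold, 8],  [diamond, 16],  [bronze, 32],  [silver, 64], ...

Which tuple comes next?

[gold, 128]

Rank: repeats diamond → bronze → silver → gold, so diamond, bronze, silver, gold, diamond, bronze, silver → gold.
Second part goes 1, 2, 4, 8, 16, 32, 64 → 128 (×2 each step).
Putting it together: [gold, 128].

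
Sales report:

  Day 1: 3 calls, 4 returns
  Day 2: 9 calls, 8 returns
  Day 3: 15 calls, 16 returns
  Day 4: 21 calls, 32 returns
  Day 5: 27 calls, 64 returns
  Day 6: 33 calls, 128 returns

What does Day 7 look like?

39 calls, 256 returns

For the calls, +6 each step: 3, 9, 15, 21, 27, 33 → 39.
Returns: 4, 8, 16, 32, 64, 128 → 256 (×2 each step).
Putting it together: 39 calls, 256 returns.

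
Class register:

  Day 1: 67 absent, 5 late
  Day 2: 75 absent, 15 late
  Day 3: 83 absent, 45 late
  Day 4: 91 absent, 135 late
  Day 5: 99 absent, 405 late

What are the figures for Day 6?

Absent goes 67, 75, 83, 91, 99 → 107 (+8 each step).
Late: 5, 15, 45, 135, 405 → 1215 (×3 each step).
So the next line is 107 absent, 1215 late.

107 absent, 1215 late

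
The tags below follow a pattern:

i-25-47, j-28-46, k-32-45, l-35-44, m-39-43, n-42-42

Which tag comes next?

Letter goes i, j, k, l, m, n → o (letters move forward 1 place in the alphabet).
For the second component, alternating steps +3, +4, +3, +4, …: 25, 28, 32, 35, 39, 42 → 46.
Third component — −1 each step: 47, 46, 45, 44, 43, 42 → 41.
So the next tag is o-46-41.

o-46-41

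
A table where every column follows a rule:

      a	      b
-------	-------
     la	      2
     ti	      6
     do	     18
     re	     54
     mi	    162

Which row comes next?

fa  486

Column a — runs through the solfège scale do→ti: la, ti, do, re, mi → fa.
Column b: ×3 each step, so 2, 6, 18, 54, 162 → 486.
Combining the parts gives fa  486.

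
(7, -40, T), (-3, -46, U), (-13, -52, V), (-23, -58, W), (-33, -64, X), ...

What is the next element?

For the first coordinate, −10 each step: 7, -3, -13, -23, -33 → -43.
Second coordinate: −6 each step; -40, -46, -52, -58, -64 → -70.
Letter — letters move forward 1 place in the alphabet: T, U, V, W, X → Y.
So the next element is (-43, -70, Y).

(-43, -70, Y)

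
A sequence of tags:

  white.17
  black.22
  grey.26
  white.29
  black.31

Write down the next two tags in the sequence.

grey.32, white.32

Shade: repeats white → black → grey; white, black, grey, white, black → grey → white.
Second component goes 17, 22, 26, 29, 31 → 32 → 32 (differences are 5, 4, 3, … (decreasing by 1 each time)).
Putting the parts together: grey.32 and then white.32.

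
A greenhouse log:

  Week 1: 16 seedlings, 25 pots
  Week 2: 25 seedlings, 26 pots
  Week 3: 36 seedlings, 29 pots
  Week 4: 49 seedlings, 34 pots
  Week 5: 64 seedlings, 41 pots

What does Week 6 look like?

81 seedlings, 50 pots

Seedlings — perfect squares: 4², 5², 6², …: 16, 25, 36, 49, 64 → 81.
Pots: differences are 1, 3, 5, … (increasing by 2 each time); 25, 26, 29, 34, 41 → 50.
Combining the parts gives 81 seedlings, 50 pots.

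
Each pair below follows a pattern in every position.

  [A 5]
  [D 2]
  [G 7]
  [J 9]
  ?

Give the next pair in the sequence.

Letter goes A, D, G, J → M (letters move forward 3 places in the alphabet).
For the second coordinate, each term is the sum of the two before it: 5, 2, 7, 9 → 16.
Combining the parts gives [M 16].

[M 16]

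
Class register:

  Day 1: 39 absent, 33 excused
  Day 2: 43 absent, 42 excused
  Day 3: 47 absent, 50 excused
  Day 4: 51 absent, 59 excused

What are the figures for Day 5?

Absent goes 39, 43, 47, 51 → 55 (+4 each step).
Excused: alternating steps +9, +8, +9, +8, …, so 33, 42, 50, 59 → 67.
Combining the parts gives 55 absent, 67 excused.

55 absent, 67 excused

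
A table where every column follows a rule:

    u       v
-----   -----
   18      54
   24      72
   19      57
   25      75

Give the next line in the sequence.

20  60

Column u — alternating steps +6, −5, +6, −5, …: 18, 24, 19, 25 → 20.
Column v: 54, 72, 57, 75 → 60 (always 3 × the column u).
So the next line is 20  60.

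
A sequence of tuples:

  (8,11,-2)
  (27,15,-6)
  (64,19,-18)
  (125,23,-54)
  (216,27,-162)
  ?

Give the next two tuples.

(343,31,-486), (512,35,-1458)

First coordinate — perfect cubes: 2³, 3³, 4³, …: 8, 27, 64, 125, 216 → 343 → 512.
Second coordinate: 11, 15, 19, 23, 27 → 31 → 35 (+4 each step).
For the third coordinate, ×3 each step: -2, -6, -18, -54, -162 → -486 → -1458.
So the next two tuples are (343,31,-486) and (512,35,-1458).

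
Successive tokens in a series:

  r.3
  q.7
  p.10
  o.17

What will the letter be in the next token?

Letter: letters move back 1 place in the alphabet, so r, q, p, o → n.

n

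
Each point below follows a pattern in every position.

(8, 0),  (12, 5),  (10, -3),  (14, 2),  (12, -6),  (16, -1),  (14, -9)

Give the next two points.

First slot goes 8, 12, 10, 14, 12, 16, 14 → 18 → 16 (alternating steps +4, −2, +4, −2, …).
Second slot: alternating steps +5, −8, +5, −8, …; 0, 5, -3, 2, -6, -1, -9 → -4 → -12.
So the next two points are (18, -4) and (16, -12).

(18, -4), (16, -12)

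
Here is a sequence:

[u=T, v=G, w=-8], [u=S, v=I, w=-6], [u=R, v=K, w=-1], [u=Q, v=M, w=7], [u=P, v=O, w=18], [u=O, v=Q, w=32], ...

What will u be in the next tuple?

U: letters move back 1 place in the alphabet, so T, S, R, Q, P, O → N.

N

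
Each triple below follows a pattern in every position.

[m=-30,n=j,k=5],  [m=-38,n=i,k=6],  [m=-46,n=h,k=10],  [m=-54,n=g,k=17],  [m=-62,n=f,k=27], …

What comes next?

[m=-70,n=e,k=40]

M goes -30, -38, -46, -54, -62 → -70 (−8 each step).
N goes j, i, h, g, f → e (letters move back 1 place in the alphabet).
K — differences are 1, 4, 7, … (increasing by 3 each time): 5, 6, 10, 17, 27 → 40.
Putting it together: [m=-70,n=e,k=40].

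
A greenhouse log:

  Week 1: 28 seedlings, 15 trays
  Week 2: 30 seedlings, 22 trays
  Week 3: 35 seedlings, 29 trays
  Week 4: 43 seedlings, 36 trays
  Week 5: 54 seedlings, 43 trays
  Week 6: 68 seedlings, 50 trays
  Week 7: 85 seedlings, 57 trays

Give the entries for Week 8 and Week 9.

Seedlings: 28, 30, 35, 43, 54, 68, 85 → 105 → 128 (differences are 2, 5, 8, … (increasing by 3 each time)).
Trays goes 15, 22, 29, 36, 43, 50, 57 → 64 → 71 (+7 each step).
So the next two records are 105 seedlings, 64 trays and 128 seedlings, 71 trays.

105 seedlings, 64 trays; 128 seedlings, 71 trays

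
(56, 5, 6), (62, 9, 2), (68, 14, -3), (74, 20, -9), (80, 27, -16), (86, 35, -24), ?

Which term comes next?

First part: +6 each step; 56, 62, 68, 74, 80, 86 → 92.
Second part goes 5, 9, 14, 20, 27, 35 → 44 (differences are 4, 5, 6, … (increasing by 1 each time)).
Third part — together with the second part always sums to 11: 6, 2, -3, -9, -16, -24 → -33.
Combining the parts gives (92, 44, -33).

(92, 44, -33)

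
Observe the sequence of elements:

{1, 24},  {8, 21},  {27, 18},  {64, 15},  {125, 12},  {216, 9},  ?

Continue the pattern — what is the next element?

First value: 1, 8, 27, 64, 125, 216 → 343 (perfect cubes: 1³, 2³, 3³, …).
For the second value, −3 each step: 24, 21, 18, 15, 12, 9 → 6.
Combining the parts gives {343, 6}.

{343, 6}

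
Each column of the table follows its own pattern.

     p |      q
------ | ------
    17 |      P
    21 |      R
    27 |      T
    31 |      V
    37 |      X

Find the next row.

41  Z

Column p: alternating steps +4, +6, +4, +6, …, so 17, 21, 27, 31, 37 → 41.
Column q goes P, R, T, V, X → Z (letters move forward 2 places in the alphabet).
Combining the parts gives 41  Z.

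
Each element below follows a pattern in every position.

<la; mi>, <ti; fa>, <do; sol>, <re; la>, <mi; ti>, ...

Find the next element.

First note — runs through the solfège scale do→ti: la, ti, do, re, mi → fa.
Second note: mi, fa, sol, la, ti → do (runs through the solfège scale do→ti).
So the next element is <fa; do>.

<fa; do>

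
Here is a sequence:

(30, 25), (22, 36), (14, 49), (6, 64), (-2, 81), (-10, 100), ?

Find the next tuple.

For the first component, −8 each step: 30, 22, 14, 6, -2, -10 → -18.
Second component: perfect squares: 5², 6², 7², …, so 25, 36, 49, 64, 81, 100 → 121.
So the next tuple is (-18, 121).

(-18, 121)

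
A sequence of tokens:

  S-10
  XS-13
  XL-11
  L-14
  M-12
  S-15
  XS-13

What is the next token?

XL-16

Size — repeats S → XS → XL → L → M: S, XS, XL, L, M, S, XS → XL.
Second component: 10, 13, 11, 14, 12, 15, 13 → 16 (alternating steps +3, −2, +3, −2, …).
Putting it together: XL-16.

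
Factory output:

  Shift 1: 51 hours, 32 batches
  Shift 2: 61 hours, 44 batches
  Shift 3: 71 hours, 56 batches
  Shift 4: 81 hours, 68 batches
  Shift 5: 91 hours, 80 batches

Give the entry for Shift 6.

101 hours, 92 batches

Hours: 51, 61, 71, 81, 91 → 101 (+10 each step).
For the batches, +12 each step: 32, 44, 56, 68, 80 → 92.
So the next line is 101 hours, 92 batches.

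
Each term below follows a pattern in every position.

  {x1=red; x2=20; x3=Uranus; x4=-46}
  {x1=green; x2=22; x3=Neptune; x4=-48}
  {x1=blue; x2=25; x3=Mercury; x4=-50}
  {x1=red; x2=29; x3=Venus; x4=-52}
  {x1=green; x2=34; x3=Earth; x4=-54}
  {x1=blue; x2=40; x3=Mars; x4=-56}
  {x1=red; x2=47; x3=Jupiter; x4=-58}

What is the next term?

{x1=green; x2=55; x3=Saturn; x4=-60}

X1: repeats red → green → blue; red, green, blue, red, green, blue, red → green.
For the x2, differences are 2, 3, 4, … (increasing by 1 each time): 20, 22, 25, 29, 34, 40, 47 → 55.
X3 — runs through the planets Mercury→Neptune: Uranus, Neptune, Mercury, Venus, Earth, Mars, Jupiter → Saturn.
X4: -46, -48, -50, -52, -54, -56, -58 → -60 (−2 each step).
Combining the parts gives {x1=green; x2=55; x3=Saturn; x4=-60}.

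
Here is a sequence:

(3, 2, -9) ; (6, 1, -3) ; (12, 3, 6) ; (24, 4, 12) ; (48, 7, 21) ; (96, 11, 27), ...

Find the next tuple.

(192, 18, 36)

First entry: ×2 each step, so 3, 6, 12, 24, 48, 96 → 192.
Second entry: each term is the sum of the two before it; 2, 1, 3, 4, 7, 11 → 18.
Third entry: -9, -3, 6, 12, 21, 27 → 36 (alternating steps +6, +9, +6, +9, …).
Combining the parts gives (192, 18, 36).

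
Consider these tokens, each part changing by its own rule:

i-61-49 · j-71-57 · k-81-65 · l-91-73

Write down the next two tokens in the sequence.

Letter: letters move forward 1 place in the alphabet, so i, j, k, l → m → n.
Second component goes 61, 71, 81, 91 → 101 → 111 (+10 each step).
Third component — +8 each step: 49, 57, 65, 73 → 81 → 89.
So the next two tokens are m-101-81 and n-111-89.

m-101-81 then n-111-89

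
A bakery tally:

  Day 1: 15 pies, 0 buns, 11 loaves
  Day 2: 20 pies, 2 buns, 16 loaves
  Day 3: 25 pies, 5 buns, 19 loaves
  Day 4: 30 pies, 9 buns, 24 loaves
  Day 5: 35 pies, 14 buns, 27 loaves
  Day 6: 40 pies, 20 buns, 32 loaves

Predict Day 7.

Pies: +5 each step; 15, 20, 25, 30, 35, 40 → 45.
Buns — differences are 2, 3, 4, … (increasing by 1 each time): 0, 2, 5, 9, 14, 20 → 27.
For the loaves, alternating steps +5, +3, +5, +3, …: 11, 16, 19, 24, 27, 32 → 35.
So the next record is 45 pies, 27 buns, 35 loaves.

45 pies, 27 buns, 35 loaves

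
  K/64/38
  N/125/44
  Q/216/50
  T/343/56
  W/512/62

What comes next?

Z/729/68

Letter — letters move forward 3 places in the alphabet: K, N, Q, T, W → Z.
Second component: 64, 125, 216, 343, 512 → 729 (perfect cubes: 4³, 5³, 6³, …).
For the third component, +6 each step: 38, 44, 50, 56, 62 → 68.
Putting it together: Z/729/68.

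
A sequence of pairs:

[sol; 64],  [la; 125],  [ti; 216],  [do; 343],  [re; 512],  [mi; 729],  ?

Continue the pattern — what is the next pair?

[fa; 1000]

For the note, runs through the solfège scale do→ti: sol, la, ti, do, re, mi → fa.
Second value — perfect cubes: 4³, 5³, 6³, …: 64, 125, 216, 343, 512, 729 → 1000.
So the next pair is [fa; 1000].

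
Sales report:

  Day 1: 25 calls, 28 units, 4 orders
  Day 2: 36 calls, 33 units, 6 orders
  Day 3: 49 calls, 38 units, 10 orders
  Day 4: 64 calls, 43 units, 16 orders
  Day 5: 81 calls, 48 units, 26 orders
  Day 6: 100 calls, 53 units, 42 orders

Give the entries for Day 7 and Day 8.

Calls: 25, 36, 49, 64, 81, 100 → 121 → 144 (perfect squares: 5², 6², 7², …).
Units: +5 each step; 28, 33, 38, 43, 48, 53 → 58 → 63.
Orders: each term is the sum of the two before it; 4, 6, 10, 16, 26, 42 → 68 → 110.
Putting the parts together: 121 calls, 58 units, 68 orders and then 144 calls, 63 units, 110 orders.

121 calls, 58 units, 68 orders; 144 calls, 63 units, 110 orders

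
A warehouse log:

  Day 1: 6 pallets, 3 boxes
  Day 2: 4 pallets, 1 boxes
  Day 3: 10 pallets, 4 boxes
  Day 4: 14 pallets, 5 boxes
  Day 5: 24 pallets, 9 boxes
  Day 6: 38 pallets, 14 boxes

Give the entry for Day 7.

Pallets — each term is the sum of the two before it: 6, 4, 10, 14, 24, 38 → 62.
Boxes goes 3, 1, 4, 5, 9, 14 → 23 (each term is the sum of the two before it).
Putting it together: 62 pallets, 23 boxes.

62 pallets, 23 boxes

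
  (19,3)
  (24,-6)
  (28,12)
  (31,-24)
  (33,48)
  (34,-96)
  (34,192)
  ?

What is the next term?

First component: 19, 24, 28, 31, 33, 34, 34 → 33 (differences are 5, 4, 3, … (decreasing by 1 each time)).
Second component goes 3, -6, 12, -24, 48, -96, 192 → -384 (×(-2) each step).
Combining the parts gives (33,-384).

(33,-384)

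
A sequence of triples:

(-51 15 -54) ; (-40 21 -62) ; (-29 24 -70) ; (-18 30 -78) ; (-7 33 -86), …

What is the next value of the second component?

39

First component: +11 each step, so -51, -40, -29, -18, -7 → 4.
Second component: alternating steps +6, +3, +6, +3, …; 15, 21, 24, 30, 33 → 39.
Third component: -54, -62, -70, -78, -86 → -94 (−8 each step).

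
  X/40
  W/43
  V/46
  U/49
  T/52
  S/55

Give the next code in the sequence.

R/58

Letter: letters move back 1 place in the alphabet, so X, W, V, U, T, S → R.
Second component: +3 each step; 40, 43, 46, 49, 52, 55 → 58.
Combining the parts gives R/58.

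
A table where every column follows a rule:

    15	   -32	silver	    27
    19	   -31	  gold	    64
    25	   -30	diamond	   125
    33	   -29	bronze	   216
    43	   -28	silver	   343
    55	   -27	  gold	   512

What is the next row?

First component — differences are 4, 6, 8, … (increasing by 2 each time): 15, 19, 25, 33, 43, 55 → 69.
For the second component, +1 each step: -32, -31, -30, -29, -28, -27 → -26.
Rank — repeats silver → gold → diamond → bronze: silver, gold, diamond, bronze, silver, gold → diamond.
Fourth component — perfect cubes: 3³, 4³, 5³, …: 27, 64, 125, 216, 343, 512 → 729.
Putting it together: 69  -26  diamond  729.

69  -26  diamond  729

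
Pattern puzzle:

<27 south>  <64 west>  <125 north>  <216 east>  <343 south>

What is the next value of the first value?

512

For the first value, perfect cubes: 3³, 4³, 5³, …: 27, 64, 125, 216, 343 → 512.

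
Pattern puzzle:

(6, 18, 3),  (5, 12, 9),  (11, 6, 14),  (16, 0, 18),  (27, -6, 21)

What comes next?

(43, -12, 23)

First entry: 6, 5, 11, 16, 27 → 43 (each term is the sum of the two before it).
Second entry: 18, 12, 6, 0, -6 → -12 (−6 each step).
Third entry — differences are 6, 5, 4, … (decreasing by 1 each time): 3, 9, 14, 18, 21 → 23.
So the next element is (43, -12, 23).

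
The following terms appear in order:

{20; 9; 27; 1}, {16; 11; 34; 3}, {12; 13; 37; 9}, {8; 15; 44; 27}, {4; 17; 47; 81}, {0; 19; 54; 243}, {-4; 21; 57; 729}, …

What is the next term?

First value: −4 each step; 20, 16, 12, 8, 4, 0, -4 → -8.
Second value — +2 each step: 9, 11, 13, 15, 17, 19, 21 → 23.
Third value goes 27, 34, 37, 44, 47, 54, 57 → 64 (alternating steps +7, +3, +7, +3, …).
For the fourth value, ×3 each step: 1, 3, 9, 27, 81, 243, 729 → 2187.
So the next term is {-8; 23; 64; 2187}.

{-8; 23; 64; 2187}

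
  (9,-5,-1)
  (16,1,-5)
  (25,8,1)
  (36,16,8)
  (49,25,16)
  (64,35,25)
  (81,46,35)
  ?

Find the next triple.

First entry: 9, 16, 25, 36, 49, 64, 81 → 100 (perfect squares: 3², 4², 5², …).
For the second entry, differences are 6, 7, 8, … (increasing by 1 each time): -5, 1, 8, 16, 25, 35, 46 → 58.
Third entry: always the previous value of the second entry; -1, -5, 1, 8, 16, 25, 35 → 46.
So the next triple is (100,58,46).

(100,58,46)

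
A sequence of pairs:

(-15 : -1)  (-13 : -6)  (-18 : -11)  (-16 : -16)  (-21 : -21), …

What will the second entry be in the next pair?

-26

First entry: alternating steps +2, −5, +2, −5, …, so -15, -13, -18, -16, -21 → -19.
Second entry: −5 each step, so -1, -6, -11, -16, -21 → -26.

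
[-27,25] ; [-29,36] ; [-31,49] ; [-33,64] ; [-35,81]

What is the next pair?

[-37,100]

First entry: -27, -29, -31, -33, -35 → -37 (−2 each step).
For the second entry, perfect squares: 5², 6², 7², …: 25, 36, 49, 64, 81 → 100.
Combining the parts gives [-37,100].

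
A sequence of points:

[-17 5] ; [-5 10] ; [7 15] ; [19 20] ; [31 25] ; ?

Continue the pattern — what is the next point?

For the first slot, +12 each step: -17, -5, 7, 19, 31 → 43.
For the second slot, +5 each step: 5, 10, 15, 20, 25 → 30.
Putting it together: [43 30].

[43 30]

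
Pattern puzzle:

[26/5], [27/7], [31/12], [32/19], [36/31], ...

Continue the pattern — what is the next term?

[37/50]

First part: alternating steps +1, +4, +1, +4, …; 26, 27, 31, 32, 36 → 37.
Second part: 5, 7, 12, 19, 31 → 50 (each term is the sum of the two before it).
Combining the parts gives [37/50].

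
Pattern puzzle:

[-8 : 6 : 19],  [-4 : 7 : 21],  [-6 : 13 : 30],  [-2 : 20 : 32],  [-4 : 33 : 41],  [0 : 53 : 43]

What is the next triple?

First slot: -8, -4, -6, -2, -4, 0 → -2 (alternating steps +4, −2, +4, −2, …).
Second slot: 6, 7, 13, 20, 33, 53 → 86 (each term is the sum of the two before it).
Third slot: alternating steps +2, +9, +2, +9, …, so 19, 21, 30, 32, 41, 43 → 52.
Combining the parts gives [-2 : 86 : 52].

[-2 : 86 : 52]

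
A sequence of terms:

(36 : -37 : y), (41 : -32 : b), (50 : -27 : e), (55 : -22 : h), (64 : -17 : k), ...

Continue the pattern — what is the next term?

First part goes 36, 41, 50, 55, 64 → 69 (alternating steps +5, +9, +5, +9, …).
Second part: +5 each step; -37, -32, -27, -22, -17 → -12.
Letter goes y, b, e, h, k → n (letters move forward 3 places in the alphabet, wrapping Z→A).
Combining the parts gives (69 : -12 : n).

(69 : -12 : n)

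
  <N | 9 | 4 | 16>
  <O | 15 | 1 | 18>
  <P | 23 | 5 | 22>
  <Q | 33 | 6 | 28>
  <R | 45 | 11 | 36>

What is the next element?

<S | 59 | 17 | 46>

For the letter, letters move forward 1 place in the alphabet: N, O, P, Q, R → S.
Second coordinate: 9, 15, 23, 33, 45 → 59 (differences are 6, 8, 10, … (increasing by 2 each time)).
Third coordinate: each term is the sum of the two before it; 4, 1, 5, 6, 11 → 17.
Fourth coordinate: differences are 2, 4, 6, … (increasing by 2 each time); 16, 18, 22, 28, 36 → 46.
Putting it together: <S | 59 | 17 | 46>.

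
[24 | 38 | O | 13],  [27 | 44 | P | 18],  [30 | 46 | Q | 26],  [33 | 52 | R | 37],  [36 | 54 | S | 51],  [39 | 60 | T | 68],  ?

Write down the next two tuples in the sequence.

[42 | 62 | U | 88], [45 | 68 | V | 111]

First component: 24, 27, 30, 33, 36, 39 → 42 → 45 (+3 each step).
For the second component, alternating steps +6, +2, +6, +2, …: 38, 44, 46, 52, 54, 60 → 62 → 68.
For the letter, letters move forward 1 place in the alphabet: O, P, Q, R, S, T → U → V.
Fourth component: differences are 5, 8, 11, … (increasing by 3 each time); 13, 18, 26, 37, 51, 68 → 88 → 111.
Putting the parts together: [42 | 62 | U | 88] and then [45 | 68 | V | 111].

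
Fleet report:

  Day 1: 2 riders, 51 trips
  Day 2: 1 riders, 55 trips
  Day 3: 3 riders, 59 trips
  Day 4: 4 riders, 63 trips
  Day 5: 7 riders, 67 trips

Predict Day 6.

Riders goes 2, 1, 3, 4, 7 → 11 (each term is the sum of the two before it).
Trips — +4 each step: 51, 55, 59, 63, 67 → 71.
Combining the parts gives 11 riders, 71 trips.

11 riders, 71 trips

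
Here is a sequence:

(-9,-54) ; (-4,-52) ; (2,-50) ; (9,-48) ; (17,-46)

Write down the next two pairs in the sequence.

(26,-44), (36,-42)

For the first value, differences are 5, 6, 7, … (increasing by 1 each time): -9, -4, 2, 9, 17 → 26 → 36.
Second value: +2 each step; -54, -52, -50, -48, -46 → -44 → -42.
Putting the parts together: (26,-44) and then (36,-42).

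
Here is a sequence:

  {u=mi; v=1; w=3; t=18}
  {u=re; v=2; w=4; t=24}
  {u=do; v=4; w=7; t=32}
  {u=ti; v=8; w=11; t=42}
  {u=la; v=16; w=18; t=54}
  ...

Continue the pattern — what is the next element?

{u=sol; v=32; w=29; t=68}

For the u, runs backward through the solfège scale do→ti: mi, re, do, ti, la → sol.
V: 1, 2, 4, 8, 16 → 32 (×2 each step).
W: each term is the sum of the two before it, so 3, 4, 7, 11, 18 → 29.
T: 18, 24, 32, 42, 54 → 68 (differences are 6, 8, 10, … (increasing by 2 each time)).
Combining the parts gives {u=sol; v=32; w=29; t=68}.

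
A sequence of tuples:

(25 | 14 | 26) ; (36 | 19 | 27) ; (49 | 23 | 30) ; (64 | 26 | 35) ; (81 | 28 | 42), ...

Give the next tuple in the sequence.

First value goes 25, 36, 49, 64, 81 → 100 (perfect squares: 5², 6², 7², …).
Second value: differences are 5, 4, 3, … (decreasing by 1 each time), so 14, 19, 23, 26, 28 → 29.
Third value — differences are 1, 3, 5, … (increasing by 2 each time): 26, 27, 30, 35, 42 → 51.
Putting it together: (100 | 29 | 51).

(100 | 29 | 51)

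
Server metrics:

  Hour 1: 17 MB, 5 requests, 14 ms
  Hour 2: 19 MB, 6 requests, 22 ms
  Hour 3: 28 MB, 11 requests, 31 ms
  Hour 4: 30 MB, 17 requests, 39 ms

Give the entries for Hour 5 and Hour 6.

MB: alternating steps +2, +9, +2, +9, …, so 17, 19, 28, 30 → 39 → 41.
Requests goes 5, 6, 11, 17 → 28 → 45 (each term is the sum of the two before it).
Ms: alternating steps +8, +9, +8, +9, …; 14, 22, 31, 39 → 48 → 56.
Putting the parts together: 39 MB, 28 requests, 48 ms and then 41 MB, 45 requests, 56 ms.

39 MB, 28 requests, 48 ms; 41 MB, 45 requests, 56 ms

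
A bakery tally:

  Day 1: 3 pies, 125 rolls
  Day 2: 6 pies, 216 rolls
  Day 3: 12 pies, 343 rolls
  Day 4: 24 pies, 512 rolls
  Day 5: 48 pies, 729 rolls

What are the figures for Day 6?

96 pies, 1000 rolls

Pies: ×2 each step, so 3, 6, 12, 24, 48 → 96.
Rolls goes 125, 216, 343, 512, 729 → 1000 (perfect cubes: 5³, 6³, 7³, …).
Putting it together: 96 pies, 1000 rolls.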